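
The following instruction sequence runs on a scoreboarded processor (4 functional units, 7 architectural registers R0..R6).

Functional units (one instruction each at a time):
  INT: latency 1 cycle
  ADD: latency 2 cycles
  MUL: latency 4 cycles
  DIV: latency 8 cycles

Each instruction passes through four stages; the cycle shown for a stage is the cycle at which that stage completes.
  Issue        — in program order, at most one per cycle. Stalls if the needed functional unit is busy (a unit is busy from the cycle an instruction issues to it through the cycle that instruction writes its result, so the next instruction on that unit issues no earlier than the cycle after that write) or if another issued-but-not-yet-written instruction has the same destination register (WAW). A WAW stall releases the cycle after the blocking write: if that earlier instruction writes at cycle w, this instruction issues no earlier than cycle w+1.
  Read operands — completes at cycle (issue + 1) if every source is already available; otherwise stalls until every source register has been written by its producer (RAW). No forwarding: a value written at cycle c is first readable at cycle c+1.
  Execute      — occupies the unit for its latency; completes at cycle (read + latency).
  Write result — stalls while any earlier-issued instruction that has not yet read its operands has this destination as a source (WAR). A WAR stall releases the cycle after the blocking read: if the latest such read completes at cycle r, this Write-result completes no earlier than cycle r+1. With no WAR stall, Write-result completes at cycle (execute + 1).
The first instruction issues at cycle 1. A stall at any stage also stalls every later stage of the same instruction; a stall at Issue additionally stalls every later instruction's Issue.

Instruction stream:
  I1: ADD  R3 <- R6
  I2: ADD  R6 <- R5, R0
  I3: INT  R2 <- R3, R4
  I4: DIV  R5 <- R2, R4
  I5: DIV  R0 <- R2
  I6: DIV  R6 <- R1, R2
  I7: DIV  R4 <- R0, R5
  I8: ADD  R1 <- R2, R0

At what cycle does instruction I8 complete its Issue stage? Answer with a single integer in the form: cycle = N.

t=1  issue I1 (ADD)
t=2  I1 read-ops
t=4  I1 finished on ADD
t=5  I1→R3
t=6  issue I2 (ADD)
t=7  I2 read-ops | issue I3 (INT)
t=8  I3 read-ops | issue I4 (DIV)
t=9  I2 finished on ADD | I3 finished on INT
t=10  I2→R6 | I3→R2
t=11  I4 read-ops
t=19  I4 finished on DIV
t=20  I4→R5
t=21  issue I5 (DIV)
t=22  I5 read-ops
t=30  I5 finished on DIV
t=31  I5→R0
t=32  issue I6 (DIV)
t=33  I6 read-ops
t=41  I6 finished on DIV
t=42  I6→R6
t=43  issue I7 (DIV)
t=44  I7 read-ops | issue I8 (ADD)
t=45  I8 read-ops
t=47  I8 finished on ADD
t=48  I8→R1
t=52  I7 finished on DIV
t=53  I7→R4

cycle = 44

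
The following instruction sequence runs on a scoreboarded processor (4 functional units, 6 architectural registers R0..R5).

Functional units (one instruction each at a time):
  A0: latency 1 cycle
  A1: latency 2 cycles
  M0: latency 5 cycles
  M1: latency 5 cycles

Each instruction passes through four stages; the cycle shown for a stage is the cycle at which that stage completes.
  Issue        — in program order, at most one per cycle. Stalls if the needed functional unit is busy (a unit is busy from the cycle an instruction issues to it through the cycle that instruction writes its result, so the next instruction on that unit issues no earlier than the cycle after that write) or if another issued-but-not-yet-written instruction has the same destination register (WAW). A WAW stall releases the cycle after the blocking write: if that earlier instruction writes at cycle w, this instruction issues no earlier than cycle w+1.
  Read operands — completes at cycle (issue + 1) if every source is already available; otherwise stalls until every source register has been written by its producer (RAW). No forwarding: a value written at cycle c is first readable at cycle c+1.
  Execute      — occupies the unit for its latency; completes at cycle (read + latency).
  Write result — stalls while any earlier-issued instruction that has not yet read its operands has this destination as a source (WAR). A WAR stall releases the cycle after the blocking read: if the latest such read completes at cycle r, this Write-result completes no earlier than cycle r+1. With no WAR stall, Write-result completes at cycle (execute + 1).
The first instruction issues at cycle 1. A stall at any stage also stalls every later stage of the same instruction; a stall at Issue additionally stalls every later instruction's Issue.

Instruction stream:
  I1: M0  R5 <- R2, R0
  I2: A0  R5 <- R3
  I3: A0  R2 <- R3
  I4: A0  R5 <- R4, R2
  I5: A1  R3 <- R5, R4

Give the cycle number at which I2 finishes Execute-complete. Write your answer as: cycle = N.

t=1  I1→M0
t=2  I1 RO
t=7  I1 EX
t=8  I1 WR R5
t=9  I2→A0
t=10  I2 RO
t=11  I2 EX
t=12  I2 WR R5
t=13  I3→A0
t=14  I3 RO
t=15  I3 EX
t=16  I3 WR R2
t=17  I4→A0
t=18  I4 RO · I5→A1
t=19  I4 EX
t=20  I4 WR R5
t=21  I5 RO
t=23  I5 EX
t=24  I5 WR R3

cycle = 11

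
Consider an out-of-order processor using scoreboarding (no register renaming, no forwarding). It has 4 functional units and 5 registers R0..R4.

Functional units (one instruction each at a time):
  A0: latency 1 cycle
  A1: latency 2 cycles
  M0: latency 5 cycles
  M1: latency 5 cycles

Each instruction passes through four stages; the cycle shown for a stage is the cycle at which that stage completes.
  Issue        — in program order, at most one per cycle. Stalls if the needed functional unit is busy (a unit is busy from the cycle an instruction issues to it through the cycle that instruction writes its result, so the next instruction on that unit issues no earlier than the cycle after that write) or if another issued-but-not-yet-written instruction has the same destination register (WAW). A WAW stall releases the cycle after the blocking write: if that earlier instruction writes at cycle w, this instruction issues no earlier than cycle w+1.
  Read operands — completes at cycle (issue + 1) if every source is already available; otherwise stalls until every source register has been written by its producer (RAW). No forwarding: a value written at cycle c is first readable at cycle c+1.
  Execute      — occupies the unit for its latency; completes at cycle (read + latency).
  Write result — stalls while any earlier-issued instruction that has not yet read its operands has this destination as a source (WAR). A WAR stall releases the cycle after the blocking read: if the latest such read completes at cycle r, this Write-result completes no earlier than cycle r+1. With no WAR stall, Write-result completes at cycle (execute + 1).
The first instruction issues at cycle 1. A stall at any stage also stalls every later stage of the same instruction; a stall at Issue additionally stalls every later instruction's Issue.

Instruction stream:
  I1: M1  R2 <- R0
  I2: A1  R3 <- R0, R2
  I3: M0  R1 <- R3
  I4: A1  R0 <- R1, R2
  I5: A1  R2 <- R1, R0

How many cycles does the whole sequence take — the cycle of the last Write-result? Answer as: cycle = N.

cycle = 28

t=1  issue I1 (M1)
t=2  I1 read-ops · issue I2 (A1)
t=3  issue I3 (M0)
t=7  I1 finished on M1
t=8  I1→R2
t=9  I2 read-ops
t=11  I2 finished on A1
t=12  I2→R3
t=13  I3 read-ops · issue I4 (A1)
t=18  I3 finished on M0
t=19  I3→R1
t=20  I4 read-ops
t=22  I4 finished on A1
t=23  I4→R0
t=24  issue I5 (A1)
t=25  I5 read-ops
t=27  I5 finished on A1
t=28  I5→R2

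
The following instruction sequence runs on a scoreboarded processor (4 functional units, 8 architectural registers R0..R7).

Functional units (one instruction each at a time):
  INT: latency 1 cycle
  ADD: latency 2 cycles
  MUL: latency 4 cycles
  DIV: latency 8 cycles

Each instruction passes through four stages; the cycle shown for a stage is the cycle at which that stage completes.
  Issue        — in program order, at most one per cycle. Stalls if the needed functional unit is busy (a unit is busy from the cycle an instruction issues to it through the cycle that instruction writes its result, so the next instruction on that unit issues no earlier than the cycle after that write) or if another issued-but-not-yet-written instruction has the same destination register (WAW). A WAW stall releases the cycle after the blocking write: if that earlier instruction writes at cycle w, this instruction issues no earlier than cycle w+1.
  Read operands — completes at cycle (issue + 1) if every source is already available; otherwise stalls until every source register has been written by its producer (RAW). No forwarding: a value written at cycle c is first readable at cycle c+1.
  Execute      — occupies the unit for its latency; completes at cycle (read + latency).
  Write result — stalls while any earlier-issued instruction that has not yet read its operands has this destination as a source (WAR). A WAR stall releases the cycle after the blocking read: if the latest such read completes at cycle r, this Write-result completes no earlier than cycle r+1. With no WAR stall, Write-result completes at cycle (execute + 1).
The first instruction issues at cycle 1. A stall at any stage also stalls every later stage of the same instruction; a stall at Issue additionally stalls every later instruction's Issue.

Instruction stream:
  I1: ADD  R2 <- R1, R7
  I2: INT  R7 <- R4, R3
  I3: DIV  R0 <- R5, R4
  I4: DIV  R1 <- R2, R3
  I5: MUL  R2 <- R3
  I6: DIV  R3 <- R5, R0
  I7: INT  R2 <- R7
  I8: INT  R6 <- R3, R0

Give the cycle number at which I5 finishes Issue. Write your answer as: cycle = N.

  I1 | 1 | 2 | 4 | 5
  I2 | 2 | 3 | 4 | 5
  I3 | 3 | 4 | 12 | 13
  I4 | 14 | 15 | 23 | 24   struct: DIV busy until I3 writes@13
  I5 | 15 | 16 | 20 | 21
  I6 | 25 | 26 | 34 | 35   struct: DIV busy until I4 writes@24
  I7 | 26 | 27 | 28 | 29
  I8 | 30 | 36 | 37 | 38   struct: INT busy until I7 writes@29 · RAW R3: wait I6 write@35

cycle = 15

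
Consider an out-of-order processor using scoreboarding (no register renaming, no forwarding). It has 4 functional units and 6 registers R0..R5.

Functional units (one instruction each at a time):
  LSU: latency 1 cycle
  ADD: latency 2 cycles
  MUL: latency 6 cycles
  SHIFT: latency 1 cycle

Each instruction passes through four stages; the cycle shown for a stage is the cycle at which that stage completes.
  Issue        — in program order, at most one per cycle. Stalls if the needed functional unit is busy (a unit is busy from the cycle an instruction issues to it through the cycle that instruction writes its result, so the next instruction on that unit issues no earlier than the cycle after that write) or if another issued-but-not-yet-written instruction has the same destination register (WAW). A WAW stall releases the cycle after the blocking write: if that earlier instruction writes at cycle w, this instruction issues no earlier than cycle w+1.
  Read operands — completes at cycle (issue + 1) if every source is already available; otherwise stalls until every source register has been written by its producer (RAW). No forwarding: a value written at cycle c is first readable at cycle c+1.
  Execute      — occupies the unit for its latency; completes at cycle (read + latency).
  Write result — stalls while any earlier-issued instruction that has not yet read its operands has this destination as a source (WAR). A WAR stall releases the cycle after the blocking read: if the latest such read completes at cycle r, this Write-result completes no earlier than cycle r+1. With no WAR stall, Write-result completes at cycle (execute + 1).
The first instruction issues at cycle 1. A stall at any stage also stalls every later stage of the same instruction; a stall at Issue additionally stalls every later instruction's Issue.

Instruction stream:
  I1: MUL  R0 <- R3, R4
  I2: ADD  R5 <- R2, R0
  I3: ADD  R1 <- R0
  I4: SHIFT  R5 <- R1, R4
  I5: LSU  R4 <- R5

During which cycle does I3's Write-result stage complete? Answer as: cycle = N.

t=1  I1→MUL
t=2  I1 RO; I2→ADD
t=8  I1 EX
t=9  I1 WR R0
t=10  I2 RO
t=12  I2 EX
t=13  I2 WR R5
t=14  I3→ADD
t=15  I3 RO; I4→SHIFT
t=16  I5→LSU
t=17  I3 EX
t=18  I3 WR R1
t=19  I4 RO
t=20  I4 EX
t=21  I4 WR R5
t=22  I5 RO
t=23  I5 EX
t=24  I5 WR R4

cycle = 18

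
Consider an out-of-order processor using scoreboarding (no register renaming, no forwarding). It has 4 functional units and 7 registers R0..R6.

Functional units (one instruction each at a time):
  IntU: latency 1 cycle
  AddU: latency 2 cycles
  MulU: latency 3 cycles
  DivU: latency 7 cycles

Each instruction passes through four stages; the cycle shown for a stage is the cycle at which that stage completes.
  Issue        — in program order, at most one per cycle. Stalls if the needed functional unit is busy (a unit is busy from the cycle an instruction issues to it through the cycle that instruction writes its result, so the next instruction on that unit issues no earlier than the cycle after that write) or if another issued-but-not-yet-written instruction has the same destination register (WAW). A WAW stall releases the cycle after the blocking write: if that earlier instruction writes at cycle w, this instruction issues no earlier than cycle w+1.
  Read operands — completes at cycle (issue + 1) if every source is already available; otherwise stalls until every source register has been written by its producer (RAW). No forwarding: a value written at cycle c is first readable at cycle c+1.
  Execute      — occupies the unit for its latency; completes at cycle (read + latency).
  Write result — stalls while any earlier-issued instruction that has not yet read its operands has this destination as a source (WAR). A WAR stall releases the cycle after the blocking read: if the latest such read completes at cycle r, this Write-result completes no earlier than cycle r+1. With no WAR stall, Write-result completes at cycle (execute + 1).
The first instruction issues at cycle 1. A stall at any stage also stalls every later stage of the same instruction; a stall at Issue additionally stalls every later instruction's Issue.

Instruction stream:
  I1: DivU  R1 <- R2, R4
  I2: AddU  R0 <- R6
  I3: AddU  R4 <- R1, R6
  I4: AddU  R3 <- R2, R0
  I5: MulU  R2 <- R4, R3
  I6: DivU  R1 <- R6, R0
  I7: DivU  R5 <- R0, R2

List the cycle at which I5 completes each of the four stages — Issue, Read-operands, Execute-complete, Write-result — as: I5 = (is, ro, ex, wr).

I5 = (16, 20, 23, 24)

I1 -> (1, 2, 9, 10)
I2 -> (2, 3, 5, 6)
I3 -> (7, 11, 13, 14)  // struct: AddU busy until I2 writes@6, RAW R1: wait I1 write@10
I4 -> (15, 16, 18, 19)  // struct: AddU busy until I3 writes@14
I5 -> (16, 20, 23, 24)  // RAW R3: wait I4 write@19
I6 -> (17, 18, 25, 26)
I7 -> (27, 28, 35, 36)  // struct: DivU busy until I6 writes@26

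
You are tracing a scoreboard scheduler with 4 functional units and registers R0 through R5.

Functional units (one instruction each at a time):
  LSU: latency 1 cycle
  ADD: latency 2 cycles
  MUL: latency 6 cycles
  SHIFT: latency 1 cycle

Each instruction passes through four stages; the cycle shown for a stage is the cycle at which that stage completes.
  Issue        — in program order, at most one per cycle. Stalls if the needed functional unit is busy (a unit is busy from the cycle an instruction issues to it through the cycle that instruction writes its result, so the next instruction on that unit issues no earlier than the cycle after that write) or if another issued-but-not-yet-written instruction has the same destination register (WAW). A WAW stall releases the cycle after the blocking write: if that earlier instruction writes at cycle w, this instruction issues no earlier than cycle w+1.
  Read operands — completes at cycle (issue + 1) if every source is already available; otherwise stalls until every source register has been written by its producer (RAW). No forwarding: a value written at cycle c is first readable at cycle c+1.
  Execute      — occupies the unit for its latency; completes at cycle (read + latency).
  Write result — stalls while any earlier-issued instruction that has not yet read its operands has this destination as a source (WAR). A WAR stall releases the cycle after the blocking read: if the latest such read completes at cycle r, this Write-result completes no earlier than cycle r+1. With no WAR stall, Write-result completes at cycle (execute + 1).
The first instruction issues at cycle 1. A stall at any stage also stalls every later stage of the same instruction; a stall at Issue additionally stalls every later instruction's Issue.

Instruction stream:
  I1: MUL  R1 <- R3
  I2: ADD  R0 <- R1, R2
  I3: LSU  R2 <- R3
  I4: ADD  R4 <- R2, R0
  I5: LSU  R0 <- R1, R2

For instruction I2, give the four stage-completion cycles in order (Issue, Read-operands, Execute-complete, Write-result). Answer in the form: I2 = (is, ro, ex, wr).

I2 = (2, 10, 12, 13)

c1: I1 dispatched to MUL
c2: I1 operands ready, I2 dispatched to ADD
c3: I3 dispatched to LSU
c4: I3 operands ready
c5: I3 complete
c8: I1 complete
c9: R1←I1
c10: I2 operands ready
c11: R2←I3
c12: I2 complete
c13: R0←I2
c14: I4 dispatched to ADD
c15: I4 operands ready, I5 dispatched to LSU
c16: I5 operands ready
c17: I4 complete, I5 complete
c18: R4←I4, R0←I5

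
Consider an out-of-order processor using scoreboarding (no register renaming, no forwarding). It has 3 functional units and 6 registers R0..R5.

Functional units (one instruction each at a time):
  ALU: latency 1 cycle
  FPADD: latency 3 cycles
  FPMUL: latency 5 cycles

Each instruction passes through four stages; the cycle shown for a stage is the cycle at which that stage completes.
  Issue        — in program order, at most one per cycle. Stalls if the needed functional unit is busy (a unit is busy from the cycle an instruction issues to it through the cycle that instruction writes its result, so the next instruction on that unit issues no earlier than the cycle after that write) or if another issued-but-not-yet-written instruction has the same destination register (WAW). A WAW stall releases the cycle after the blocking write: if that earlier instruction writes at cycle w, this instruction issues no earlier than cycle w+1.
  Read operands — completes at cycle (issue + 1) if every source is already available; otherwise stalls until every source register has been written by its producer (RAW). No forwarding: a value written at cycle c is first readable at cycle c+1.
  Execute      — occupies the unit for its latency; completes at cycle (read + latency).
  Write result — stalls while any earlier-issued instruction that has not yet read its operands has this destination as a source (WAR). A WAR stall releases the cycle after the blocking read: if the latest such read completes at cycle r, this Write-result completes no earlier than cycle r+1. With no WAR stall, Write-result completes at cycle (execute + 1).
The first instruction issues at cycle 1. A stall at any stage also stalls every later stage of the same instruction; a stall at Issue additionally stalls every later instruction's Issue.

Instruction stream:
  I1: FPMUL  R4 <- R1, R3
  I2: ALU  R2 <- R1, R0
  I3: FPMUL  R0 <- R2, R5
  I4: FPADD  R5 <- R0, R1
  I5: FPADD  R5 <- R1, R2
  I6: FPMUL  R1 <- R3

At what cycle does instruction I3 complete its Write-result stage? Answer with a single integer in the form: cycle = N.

cycle = 16

1) issue 1, read 2, done 7, write 8
2) issue 2, read 3, done 4, write 5
3) issue 9, read 10, done 15, write 16  <struct: FPMUL busy until I1 writes@8>
4) issue 10, read 17, done 20, write 21  <RAW R0: wait I3 write@16>
5) issue 22, read 23, done 26, write 27  <struct: FPADD busy until I4 writes@21>
6) issue 23, read 24, done 29, write 30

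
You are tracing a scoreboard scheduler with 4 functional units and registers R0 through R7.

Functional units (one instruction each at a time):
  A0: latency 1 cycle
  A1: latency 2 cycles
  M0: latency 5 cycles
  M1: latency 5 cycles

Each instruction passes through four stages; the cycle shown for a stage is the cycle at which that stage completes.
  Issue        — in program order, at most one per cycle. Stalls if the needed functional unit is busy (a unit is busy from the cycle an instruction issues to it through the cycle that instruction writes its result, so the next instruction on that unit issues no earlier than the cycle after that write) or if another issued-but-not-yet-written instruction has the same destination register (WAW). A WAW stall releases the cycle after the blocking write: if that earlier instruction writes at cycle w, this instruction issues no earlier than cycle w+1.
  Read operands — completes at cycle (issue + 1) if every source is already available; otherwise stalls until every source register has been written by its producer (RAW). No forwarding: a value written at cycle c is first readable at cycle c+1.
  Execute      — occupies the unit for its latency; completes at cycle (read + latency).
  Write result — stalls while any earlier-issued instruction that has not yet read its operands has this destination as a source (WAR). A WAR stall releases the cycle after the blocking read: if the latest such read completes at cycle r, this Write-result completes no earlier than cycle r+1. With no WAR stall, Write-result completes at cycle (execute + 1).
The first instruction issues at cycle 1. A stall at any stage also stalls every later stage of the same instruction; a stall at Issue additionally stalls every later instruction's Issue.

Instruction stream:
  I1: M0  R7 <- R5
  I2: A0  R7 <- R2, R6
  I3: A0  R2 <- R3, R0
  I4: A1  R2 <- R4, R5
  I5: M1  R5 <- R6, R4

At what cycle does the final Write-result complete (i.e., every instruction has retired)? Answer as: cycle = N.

cycle = 25

I1  is:1  ro:2  ex:7  wr:8
I2  is:9  ro:10  ex:11  wr:12  — WAW R7: wait I1 write@8
I3  is:13  ro:14  ex:15  wr:16  — struct: A0 busy until I2 writes@12
I4  is:17  ro:18  ex:20  wr:21  — WAW R2: wait I3 write@16
I5  is:18  ro:19  ex:24  wr:25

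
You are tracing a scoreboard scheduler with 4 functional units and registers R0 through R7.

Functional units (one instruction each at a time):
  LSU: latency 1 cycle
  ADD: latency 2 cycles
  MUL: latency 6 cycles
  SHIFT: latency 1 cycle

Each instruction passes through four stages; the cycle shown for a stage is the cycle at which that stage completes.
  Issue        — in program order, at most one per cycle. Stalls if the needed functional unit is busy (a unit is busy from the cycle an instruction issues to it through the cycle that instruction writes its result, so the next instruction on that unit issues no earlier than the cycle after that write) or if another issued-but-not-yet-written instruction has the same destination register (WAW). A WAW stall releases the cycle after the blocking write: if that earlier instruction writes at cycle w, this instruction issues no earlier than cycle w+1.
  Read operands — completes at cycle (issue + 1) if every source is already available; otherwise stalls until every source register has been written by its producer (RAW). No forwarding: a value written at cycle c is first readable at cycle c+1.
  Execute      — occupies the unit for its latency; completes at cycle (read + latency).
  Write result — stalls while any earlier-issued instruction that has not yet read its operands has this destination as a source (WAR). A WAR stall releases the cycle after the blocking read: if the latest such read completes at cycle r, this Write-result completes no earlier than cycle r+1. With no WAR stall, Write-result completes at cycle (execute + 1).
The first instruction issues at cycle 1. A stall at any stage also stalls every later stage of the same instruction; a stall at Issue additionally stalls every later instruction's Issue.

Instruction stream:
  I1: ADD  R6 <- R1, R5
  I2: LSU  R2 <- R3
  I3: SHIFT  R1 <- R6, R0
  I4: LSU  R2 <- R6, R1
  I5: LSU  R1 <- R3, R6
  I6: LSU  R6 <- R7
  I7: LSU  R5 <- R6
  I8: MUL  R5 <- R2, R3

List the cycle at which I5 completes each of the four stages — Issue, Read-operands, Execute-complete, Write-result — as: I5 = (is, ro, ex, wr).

I5 = (12, 13, 14, 15)

[I1] 1/2/4/5
[I2] 2/3/4/5
[I3] 3/6/7/8  (RAW R6: wait I1 write@5)
[I4] 6/9/10/11  (struct: LSU busy until I2 writes@5; RAW R1: wait I3 write@8)
[I5] 12/13/14/15  (struct: LSU busy until I4 writes@11)
[I6] 16/17/18/19  (struct: LSU busy until I5 writes@15)
[I7] 20/21/22/23  (struct: LSU busy until I6 writes@19)
[I8] 24/25/31/32  (WAW R5: wait I7 write@23)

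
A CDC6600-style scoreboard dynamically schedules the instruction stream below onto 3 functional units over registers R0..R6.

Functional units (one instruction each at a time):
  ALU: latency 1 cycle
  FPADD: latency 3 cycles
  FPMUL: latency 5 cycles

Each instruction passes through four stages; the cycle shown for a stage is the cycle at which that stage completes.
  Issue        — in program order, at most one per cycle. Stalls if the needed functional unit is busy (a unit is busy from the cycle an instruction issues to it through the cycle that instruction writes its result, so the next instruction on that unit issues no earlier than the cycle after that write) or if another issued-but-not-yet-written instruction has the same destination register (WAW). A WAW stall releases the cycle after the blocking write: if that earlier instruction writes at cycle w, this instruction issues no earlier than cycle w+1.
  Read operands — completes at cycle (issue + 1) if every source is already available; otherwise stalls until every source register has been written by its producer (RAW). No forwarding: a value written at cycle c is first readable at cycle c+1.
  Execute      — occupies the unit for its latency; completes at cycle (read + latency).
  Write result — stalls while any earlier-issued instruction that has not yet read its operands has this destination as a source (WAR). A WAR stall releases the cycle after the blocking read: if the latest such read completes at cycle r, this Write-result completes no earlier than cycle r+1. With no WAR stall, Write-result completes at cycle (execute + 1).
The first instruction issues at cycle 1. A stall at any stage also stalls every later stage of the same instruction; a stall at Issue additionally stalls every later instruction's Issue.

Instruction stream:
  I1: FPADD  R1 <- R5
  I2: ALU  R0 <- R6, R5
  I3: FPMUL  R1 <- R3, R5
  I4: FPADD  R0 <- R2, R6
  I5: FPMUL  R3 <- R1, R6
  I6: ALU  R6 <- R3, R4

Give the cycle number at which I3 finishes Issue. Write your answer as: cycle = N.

cycle = 7

  I1 | 1 | 2 | 5 | 6
  I2 | 2 | 3 | 4 | 5
  I3 | 7 | 8 | 13 | 14   WAW R1: wait I1 write@6
  I4 | 8 | 9 | 12 | 13
  I5 | 15 | 16 | 21 | 22   struct: FPMUL busy until I3 writes@14
  I6 | 16 | 23 | 24 | 25   RAW R3: wait I5 write@22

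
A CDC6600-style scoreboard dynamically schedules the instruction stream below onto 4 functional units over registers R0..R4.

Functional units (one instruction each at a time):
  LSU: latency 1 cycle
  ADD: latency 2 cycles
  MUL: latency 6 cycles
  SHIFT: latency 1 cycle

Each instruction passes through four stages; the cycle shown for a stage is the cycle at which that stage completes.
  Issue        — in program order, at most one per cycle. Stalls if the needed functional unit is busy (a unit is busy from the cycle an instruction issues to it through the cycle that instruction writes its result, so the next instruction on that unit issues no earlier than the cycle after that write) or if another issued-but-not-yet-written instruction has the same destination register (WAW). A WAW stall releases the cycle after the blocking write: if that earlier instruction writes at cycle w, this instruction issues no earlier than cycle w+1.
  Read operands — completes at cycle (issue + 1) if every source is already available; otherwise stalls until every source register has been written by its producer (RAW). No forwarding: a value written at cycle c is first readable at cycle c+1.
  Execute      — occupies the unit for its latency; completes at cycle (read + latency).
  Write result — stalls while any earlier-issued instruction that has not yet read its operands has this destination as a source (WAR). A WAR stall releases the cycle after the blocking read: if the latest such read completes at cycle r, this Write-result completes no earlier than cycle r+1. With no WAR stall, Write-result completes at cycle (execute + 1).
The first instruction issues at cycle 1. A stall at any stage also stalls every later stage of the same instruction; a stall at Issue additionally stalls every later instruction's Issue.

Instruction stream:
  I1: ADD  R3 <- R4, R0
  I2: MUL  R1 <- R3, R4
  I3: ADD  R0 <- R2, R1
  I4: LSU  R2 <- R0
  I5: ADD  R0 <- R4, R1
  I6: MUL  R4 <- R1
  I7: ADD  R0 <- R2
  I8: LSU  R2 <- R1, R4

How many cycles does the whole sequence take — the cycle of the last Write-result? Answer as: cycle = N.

[1] I1 dispatched to ADD
[2] I1 operands ready | I2 dispatched to MUL
[4] I1 complete
[5] R3←I1
[6] I2 operands ready | I3 dispatched to ADD
[7] I4 dispatched to LSU
[12] I2 complete
[13] R1←I2
[14] I3 operands ready
[16] I3 complete
[17] R0←I3
[18] I4 operands ready | I5 dispatched to ADD
[19] I4 complete | I5 operands ready | I6 dispatched to MUL
[20] R2←I4 | I6 operands ready
[21] I5 complete
[22] R0←I5
[23] I7 dispatched to ADD
[24] I7 operands ready | I8 dispatched to LSU
[26] I6 complete | I7 complete
[27] R4←I6 | R0←I7
[28] I8 operands ready
[29] I8 complete
[30] R2←I8

cycle = 30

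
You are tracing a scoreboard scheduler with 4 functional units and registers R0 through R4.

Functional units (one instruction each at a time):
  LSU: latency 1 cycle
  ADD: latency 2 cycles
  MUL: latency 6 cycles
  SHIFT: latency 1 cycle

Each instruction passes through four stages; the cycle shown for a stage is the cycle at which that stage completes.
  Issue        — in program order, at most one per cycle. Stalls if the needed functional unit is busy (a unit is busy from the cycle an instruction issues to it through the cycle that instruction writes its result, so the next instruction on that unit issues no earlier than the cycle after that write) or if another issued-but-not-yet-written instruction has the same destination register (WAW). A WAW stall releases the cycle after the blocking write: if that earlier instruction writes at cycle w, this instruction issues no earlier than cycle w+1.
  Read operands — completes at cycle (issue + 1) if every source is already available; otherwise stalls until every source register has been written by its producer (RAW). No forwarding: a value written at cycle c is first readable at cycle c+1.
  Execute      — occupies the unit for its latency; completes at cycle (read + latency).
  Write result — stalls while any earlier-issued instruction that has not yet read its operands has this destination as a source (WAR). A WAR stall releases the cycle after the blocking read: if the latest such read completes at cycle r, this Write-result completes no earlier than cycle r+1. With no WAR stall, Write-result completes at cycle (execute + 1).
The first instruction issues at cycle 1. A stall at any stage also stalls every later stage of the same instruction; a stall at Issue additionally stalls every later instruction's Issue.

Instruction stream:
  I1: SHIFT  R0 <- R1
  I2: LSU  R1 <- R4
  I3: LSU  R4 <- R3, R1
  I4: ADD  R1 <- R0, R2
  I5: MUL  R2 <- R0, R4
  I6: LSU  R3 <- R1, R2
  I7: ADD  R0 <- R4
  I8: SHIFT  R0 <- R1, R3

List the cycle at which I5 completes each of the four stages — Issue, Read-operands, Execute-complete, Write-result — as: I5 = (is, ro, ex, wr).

cycle 1: issue I1 (SHIFT)
cycle 2: I1 read-ops; issue I2 (LSU)
cycle 3: I1 finished on SHIFT; I2 read-ops
cycle 4: I1→R0; I2 finished on LSU
cycle 5: I2→R1
cycle 6: issue I3 (LSU)
cycle 7: I3 read-ops; issue I4 (ADD)
cycle 8: I3 finished on LSU; I4 read-ops; issue I5 (MUL)
cycle 9: I3→R4
cycle 10: I4 finished on ADD; I5 read-ops; issue I6 (LSU)
cycle 11: I4→R1
cycle 12: issue I7 (ADD)
cycle 13: I7 read-ops
cycle 15: I7 finished on ADD
cycle 16: I5 finished on MUL; I7→R0
cycle 17: I5→R2; issue I8 (SHIFT)
cycle 18: I6 read-ops
cycle 19: I6 finished on LSU
cycle 20: I6→R3
cycle 21: I8 read-ops
cycle 22: I8 finished on SHIFT
cycle 23: I8→R0

I5 = (8, 10, 16, 17)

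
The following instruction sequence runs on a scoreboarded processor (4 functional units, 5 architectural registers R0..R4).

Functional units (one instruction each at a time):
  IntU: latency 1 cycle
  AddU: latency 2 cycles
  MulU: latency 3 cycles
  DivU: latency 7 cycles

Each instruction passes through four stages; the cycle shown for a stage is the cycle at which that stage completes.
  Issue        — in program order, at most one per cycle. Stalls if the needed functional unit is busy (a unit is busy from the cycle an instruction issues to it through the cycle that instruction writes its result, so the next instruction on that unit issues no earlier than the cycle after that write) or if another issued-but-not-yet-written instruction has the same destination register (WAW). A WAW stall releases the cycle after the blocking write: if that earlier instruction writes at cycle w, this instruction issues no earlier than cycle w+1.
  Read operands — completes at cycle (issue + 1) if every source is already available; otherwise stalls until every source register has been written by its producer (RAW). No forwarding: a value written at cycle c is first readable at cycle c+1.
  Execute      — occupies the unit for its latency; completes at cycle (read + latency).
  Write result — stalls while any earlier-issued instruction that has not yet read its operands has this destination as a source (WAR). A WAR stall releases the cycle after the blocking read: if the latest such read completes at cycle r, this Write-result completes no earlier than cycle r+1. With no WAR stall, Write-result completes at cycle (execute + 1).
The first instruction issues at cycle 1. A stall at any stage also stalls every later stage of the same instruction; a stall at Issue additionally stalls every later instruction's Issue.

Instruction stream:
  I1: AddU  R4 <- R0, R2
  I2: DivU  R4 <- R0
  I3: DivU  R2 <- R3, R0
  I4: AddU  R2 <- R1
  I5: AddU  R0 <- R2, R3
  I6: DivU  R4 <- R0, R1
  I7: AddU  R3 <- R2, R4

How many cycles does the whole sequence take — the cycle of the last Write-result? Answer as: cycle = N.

cycle = 48

[1] issue I1 (AddU)
[2] I1 read-ops
[4] I1 finished on AddU
[5] I1→R4
[6] issue I2 (DivU)
[7] I2 read-ops
[14] I2 finished on DivU
[15] I2→R4
[16] issue I3 (DivU)
[17] I3 read-ops
[24] I3 finished on DivU
[25] I3→R2
[26] issue I4 (AddU)
[27] I4 read-ops
[29] I4 finished on AddU
[30] I4→R2
[31] issue I5 (AddU)
[32] I5 read-ops | issue I6 (DivU)
[34] I5 finished on AddU
[35] I5→R0
[36] I6 read-ops | issue I7 (AddU)
[43] I6 finished on DivU
[44] I6→R4
[45] I7 read-ops
[47] I7 finished on AddU
[48] I7→R3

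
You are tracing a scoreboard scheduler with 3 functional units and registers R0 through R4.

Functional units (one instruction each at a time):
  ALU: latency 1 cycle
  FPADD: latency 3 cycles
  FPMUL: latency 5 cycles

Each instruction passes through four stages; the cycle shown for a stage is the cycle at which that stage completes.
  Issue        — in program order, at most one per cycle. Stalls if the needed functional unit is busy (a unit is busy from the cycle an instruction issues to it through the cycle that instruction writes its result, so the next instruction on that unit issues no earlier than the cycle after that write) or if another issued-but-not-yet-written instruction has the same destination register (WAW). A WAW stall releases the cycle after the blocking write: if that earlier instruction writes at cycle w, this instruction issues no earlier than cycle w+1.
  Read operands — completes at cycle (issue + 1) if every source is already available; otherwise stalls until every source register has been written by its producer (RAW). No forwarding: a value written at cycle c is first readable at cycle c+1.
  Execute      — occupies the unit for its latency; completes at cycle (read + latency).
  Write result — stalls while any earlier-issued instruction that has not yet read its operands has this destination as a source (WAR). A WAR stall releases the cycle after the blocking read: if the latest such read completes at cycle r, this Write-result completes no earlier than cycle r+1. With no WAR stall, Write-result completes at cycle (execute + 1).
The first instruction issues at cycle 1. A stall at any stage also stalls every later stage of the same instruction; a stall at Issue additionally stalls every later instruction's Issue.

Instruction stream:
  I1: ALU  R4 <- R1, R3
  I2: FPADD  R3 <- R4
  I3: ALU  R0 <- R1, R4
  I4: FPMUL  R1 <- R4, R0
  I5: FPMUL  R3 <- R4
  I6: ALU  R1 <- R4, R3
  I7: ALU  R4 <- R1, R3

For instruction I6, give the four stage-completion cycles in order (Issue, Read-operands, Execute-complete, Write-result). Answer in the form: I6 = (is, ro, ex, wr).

I1  is:1  ro:2  ex:3  wr:4
I2  is:2  ro:5  ex:8  wr:9  — RAW R4: wait I1 write@4
I3  is:5  ro:6  ex:7  wr:8  — struct: ALU busy until I1 writes@4
I4  is:6  ro:9  ex:14  wr:15  — RAW R0: wait I3 write@8
I5  is:16  ro:17  ex:22  wr:23  — struct: FPMUL busy until I4 writes@15
I6  is:17  ro:24  ex:25  wr:26  — RAW R3: wait I5 write@23
I7  is:27  ro:28  ex:29  wr:30  — struct: ALU busy until I6 writes@26

I6 = (17, 24, 25, 26)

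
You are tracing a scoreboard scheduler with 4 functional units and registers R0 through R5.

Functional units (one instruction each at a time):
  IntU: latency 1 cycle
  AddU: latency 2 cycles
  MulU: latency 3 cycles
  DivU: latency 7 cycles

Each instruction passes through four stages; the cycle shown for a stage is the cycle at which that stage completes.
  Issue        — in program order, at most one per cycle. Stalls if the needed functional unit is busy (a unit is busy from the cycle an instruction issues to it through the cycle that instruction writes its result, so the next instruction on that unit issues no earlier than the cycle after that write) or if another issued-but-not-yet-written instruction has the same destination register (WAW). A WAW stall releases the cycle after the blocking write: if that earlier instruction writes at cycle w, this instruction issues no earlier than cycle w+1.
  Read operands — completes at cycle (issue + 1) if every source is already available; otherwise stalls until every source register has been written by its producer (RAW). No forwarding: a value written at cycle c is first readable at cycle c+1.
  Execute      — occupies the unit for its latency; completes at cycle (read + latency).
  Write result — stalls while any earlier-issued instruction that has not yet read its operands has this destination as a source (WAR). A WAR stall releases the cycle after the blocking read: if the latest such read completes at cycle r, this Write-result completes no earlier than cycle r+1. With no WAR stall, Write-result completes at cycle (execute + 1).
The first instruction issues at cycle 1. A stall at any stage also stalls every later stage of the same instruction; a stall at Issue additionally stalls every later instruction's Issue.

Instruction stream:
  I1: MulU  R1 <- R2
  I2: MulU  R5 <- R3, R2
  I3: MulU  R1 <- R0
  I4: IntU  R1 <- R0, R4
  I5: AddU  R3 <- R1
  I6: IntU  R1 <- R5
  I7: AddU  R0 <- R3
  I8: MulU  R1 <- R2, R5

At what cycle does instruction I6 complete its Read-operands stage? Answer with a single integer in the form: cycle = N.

c1: issue I1 (MulU)
c2: I1 read-ops
c5: I1 finished on MulU
c6: I1→R1
c7: issue I2 (MulU)
c8: I2 read-ops
c11: I2 finished on MulU
c12: I2→R5
c13: issue I3 (MulU)
c14: I3 read-ops
c17: I3 finished on MulU
c18: I3→R1
c19: issue I4 (IntU)
c20: I4 read-ops, issue I5 (AddU)
c21: I4 finished on IntU
c22: I4→R1
c23: I5 read-ops, issue I6 (IntU)
c24: I6 read-ops
c25: I5 finished on AddU, I6 finished on IntU
c26: I5→R3, I6→R1
c27: issue I7 (AddU)
c28: I7 read-ops, issue I8 (MulU)
c29: I8 read-ops
c30: I7 finished on AddU
c31: I7→R0
c32: I8 finished on MulU
c33: I8→R1

cycle = 24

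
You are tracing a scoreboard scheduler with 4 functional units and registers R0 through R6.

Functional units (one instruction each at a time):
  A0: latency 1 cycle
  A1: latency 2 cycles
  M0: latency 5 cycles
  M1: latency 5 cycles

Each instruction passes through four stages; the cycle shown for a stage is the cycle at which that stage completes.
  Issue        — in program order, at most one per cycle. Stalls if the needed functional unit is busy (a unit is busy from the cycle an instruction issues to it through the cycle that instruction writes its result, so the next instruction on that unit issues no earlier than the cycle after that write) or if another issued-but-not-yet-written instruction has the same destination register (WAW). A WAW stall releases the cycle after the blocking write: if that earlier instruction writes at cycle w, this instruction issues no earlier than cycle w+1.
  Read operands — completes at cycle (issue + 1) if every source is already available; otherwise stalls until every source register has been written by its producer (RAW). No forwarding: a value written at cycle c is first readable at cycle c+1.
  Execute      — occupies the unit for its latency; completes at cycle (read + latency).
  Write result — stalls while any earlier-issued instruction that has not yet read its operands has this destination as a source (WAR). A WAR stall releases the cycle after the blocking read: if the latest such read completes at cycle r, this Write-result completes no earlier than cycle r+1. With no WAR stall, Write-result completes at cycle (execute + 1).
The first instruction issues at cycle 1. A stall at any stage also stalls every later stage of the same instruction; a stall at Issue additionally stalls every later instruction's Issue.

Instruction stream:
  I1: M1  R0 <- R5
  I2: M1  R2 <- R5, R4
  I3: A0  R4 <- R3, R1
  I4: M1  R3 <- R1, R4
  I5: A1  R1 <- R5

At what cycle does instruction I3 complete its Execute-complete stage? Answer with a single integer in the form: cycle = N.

cycle = 12

cycle 1: I1 issues→M1
cycle 2: I1 reads
cycle 7: I1 exec-done
cycle 8: I1 writes R0
cycle 9: I2 issues→M1
cycle 10: I2 reads | I3 issues→A0
cycle 11: I3 reads
cycle 12: I3 exec-done
cycle 13: I3 writes R4
cycle 15: I2 exec-done
cycle 16: I2 writes R2
cycle 17: I4 issues→M1
cycle 18: I4 reads | I5 issues→A1
cycle 19: I5 reads
cycle 21: I5 exec-done
cycle 22: I5 writes R1
cycle 23: I4 exec-done
cycle 24: I4 writes R3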